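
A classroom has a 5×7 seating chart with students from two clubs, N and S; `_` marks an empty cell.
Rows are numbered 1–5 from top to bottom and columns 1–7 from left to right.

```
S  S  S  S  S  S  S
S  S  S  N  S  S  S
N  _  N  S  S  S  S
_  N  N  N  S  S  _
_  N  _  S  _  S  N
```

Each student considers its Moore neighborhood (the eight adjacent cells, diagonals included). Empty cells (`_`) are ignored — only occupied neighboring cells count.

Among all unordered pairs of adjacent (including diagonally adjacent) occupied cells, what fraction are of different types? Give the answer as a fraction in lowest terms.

20/77

Scan each occupied cell's neighbors to the right and below (and the two forward diagonals) so each pair is counted once.
From row 1: 3 unlike of 25 pairs (running 3/25).
From row 2: 8 unlike of 22 pairs (running 11/47).
From row 3: 4 unlike of 17 pairs (running 15/64).
From row 4: 4 unlike of 12 pairs (running 19/76).
From row 5: 1 unlike of 1 pairs (running 20/77).
Total adjacent occupied pairs: 77; unlike-type pairs: 20.
20/77 is already in lowest terms.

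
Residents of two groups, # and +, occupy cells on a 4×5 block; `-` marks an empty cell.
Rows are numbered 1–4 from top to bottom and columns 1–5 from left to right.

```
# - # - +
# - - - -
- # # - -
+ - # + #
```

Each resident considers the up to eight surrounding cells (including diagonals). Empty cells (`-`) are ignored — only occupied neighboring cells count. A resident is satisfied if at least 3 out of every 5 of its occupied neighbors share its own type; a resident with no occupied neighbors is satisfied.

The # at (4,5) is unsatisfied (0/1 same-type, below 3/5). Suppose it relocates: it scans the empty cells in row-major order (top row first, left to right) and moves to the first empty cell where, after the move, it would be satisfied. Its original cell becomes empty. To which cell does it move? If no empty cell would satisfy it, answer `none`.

(1,2)

Vacating (4,5). Empty cells in order:
  (1,2): 3/3 same-type → satisfied — stop here.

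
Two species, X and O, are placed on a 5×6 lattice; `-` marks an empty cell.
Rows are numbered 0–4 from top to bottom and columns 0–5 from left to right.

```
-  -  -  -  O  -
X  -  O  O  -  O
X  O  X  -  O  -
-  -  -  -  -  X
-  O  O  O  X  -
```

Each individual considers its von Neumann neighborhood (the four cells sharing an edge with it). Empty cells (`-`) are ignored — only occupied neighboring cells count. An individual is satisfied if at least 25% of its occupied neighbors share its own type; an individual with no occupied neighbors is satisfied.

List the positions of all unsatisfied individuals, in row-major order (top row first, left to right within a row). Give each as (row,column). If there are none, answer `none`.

(2,1), (2,2), (4,4)

Row 0: (0,4)O 0/0 ok
Row 1: (1,0)X 1/1 ok · (1,2)O 1/2 ok · (1,3)O 1/1 ok · (1,5)O 0/0 ok
Row 2: (2,0)X 1/2 ok · (2,1)O 0/2 unhappy · (2,2)X 0/2 unhappy · (2,4)O 0/0 ok
Row 3: (3,5)X 0/0 ok
Row 4: (4,1)O 1/1 ok · (4,2)O 2/2 ok · (4,3)O 1/2 ok · (4,4)X 0/1 unhappy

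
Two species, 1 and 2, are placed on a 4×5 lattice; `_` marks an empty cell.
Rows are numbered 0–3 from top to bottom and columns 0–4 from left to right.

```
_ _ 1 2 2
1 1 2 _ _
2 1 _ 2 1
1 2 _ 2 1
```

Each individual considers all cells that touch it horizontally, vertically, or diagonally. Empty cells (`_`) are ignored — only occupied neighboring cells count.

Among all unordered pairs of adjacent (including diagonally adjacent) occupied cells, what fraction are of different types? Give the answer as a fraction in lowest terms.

Scan each occupied cell's neighbors to the right and below (and the two forward diagonals) so each pair is counted once.
Row 0: 1(0,2)–2(0,3)≠ 1(0,2)–2(1,2)≠ 1(0,2)–1(1,1)= 2(0,3)–2(0,4)= 2(0,3)–2(1,2)=  → 2/5 unlike.
Row 1: 1(1,0)–1(1,1)= 1(1,0)–2(2,0)≠ 1(1,0)–1(2,1)= 1(1,1)–2(1,2)≠ 1(1,1)–1(2,1)= 1(1,1)–2(2,0)≠ 2(1,2)–2(2,3)= 2(1,2)–1(2,1)≠  → 4/8 unlike.
Row 2: 2(2,0)–1(2,1)≠ 2(2,0)–1(3,0)≠ 2(2,0)–2(3,1)= 1(2,1)–2(3,1)≠ 1(2,1)–1(3,0)= 2(2,3)–1(2,4)≠ 2(2,3)–2(3,3)= 2(2,3)–1(3,4)≠ 1(2,4)–1(3,4)= 1(2,4)–2(3,3)≠  → 6/10 unlike.
Row 3: 1(3,0)–2(3,1)≠ 2(3,3)–1(3,4)≠  → 2/2 unlike.
Total adjacent occupied pairs: 25; unlike-type pairs: 14.
14/25 is already in lowest terms.

14/25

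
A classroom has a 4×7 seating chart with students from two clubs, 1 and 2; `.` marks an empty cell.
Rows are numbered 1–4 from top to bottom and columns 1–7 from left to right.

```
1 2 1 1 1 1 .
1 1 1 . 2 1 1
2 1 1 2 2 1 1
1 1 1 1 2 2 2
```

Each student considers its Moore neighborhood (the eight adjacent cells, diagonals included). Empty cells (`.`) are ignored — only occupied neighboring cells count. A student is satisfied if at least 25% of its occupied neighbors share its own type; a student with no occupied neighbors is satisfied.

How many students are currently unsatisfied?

2

(1,1)1 2/3 ok
(1,2)2 0/5 unhappy
(1,3)1 3/4 ok
(1,4)1 3/4 ok
(1,5)1 3/4 ok
(1,6)1 3/4 ok
(2,1)1 3/5 ok
(2,2)1 6/8 ok
(2,3)1 5/7 ok
(2,5)2 2/7 ok
(2,6)1 5/7 ok
(2,7)1 4/4 ok
(3,1)2 0/5 unhappy
(3,2)1 7/8 ok
(3,3)1 6/7 ok
(3,4)2 3/7 ok
(3,5)2 4/7 ok
(3,6)1 3/8 ok
(3,7)1 3/5 ok
(4,1)1 2/3 ok
(4,2)1 4/5 ok
(4,3)1 4/5 ok
(4,4)1 2/5 ok
(4,5)2 3/5 ok
(4,6)2 3/5 ok
(4,7)2 1/3 ok
Unsatisfied: (1,2), (3,1) — 2 in total.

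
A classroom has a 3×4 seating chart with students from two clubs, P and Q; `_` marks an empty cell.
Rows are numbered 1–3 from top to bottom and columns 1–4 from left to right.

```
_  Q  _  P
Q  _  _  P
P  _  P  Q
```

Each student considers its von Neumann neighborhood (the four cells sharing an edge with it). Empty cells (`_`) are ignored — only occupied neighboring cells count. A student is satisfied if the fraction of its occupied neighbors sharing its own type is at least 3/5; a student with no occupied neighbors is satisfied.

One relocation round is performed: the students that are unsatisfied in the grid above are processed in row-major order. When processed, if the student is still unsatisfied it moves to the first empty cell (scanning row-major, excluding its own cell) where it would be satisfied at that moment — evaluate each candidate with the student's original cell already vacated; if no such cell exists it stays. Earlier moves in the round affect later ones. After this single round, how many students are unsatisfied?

Initially unsatisfied (in order): (2,1), (2,4), (3,1), (3,3), (3,4).
  (2,1) → (1,1).
  (2,4) → (2,3).
  (3,1): now satisfied by earlier moves; stays.
  (3,3) → (1,3).
  (3,4): now satisfied by earlier moves; stays.
Resulting grid:
Q Q P P
_ _ P _
P _ _ Q
Unsatisfied now: (1,2).

1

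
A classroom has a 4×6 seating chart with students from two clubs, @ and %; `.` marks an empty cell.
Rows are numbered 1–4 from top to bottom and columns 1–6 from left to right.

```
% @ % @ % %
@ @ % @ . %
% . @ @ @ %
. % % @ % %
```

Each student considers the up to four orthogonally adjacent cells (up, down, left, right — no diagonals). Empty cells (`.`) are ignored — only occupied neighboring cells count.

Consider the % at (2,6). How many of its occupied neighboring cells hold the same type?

Occupied neighbors of (2,6): (1,6)=%, (3,6)=%.
Same type (%): 2 of 2.

2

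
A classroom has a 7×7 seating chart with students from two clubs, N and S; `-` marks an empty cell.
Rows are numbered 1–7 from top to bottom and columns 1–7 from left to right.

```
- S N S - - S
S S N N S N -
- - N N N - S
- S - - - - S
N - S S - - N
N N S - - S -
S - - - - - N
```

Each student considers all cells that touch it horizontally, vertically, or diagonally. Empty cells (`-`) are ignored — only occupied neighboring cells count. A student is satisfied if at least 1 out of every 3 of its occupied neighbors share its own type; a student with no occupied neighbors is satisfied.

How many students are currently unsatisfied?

8

Row 1: (1,2)S 2/4 ✓ · (1,3)N 2/5 ✓ · (1,4)S 1/4 ✗ · (1,7)S 0/1 ✗
Row 2: (2,1)S 2/2 ✓ · (2,2)S 2/5 ✓ · (2,3)N 4/7 ✓ · (2,4)N 5/7 ✓ · (2,5)S 1/5 ✗ · (2,6)N 1/4 ✗
Row 3: (3,3)N 3/5 ✓ · (3,4)N 4/5 ✓ · (3,5)N 3/4 ✓ · (3,7)S 1/2 ✓
Row 4: (4,2)S 1/3 ✓ · (4,7)S 1/2 ✓
Row 5: (5,1)N 2/3 ✓ · (5,3)S 3/4 ✓ · (5,4)S 2/2 ✓ · (5,7)N 0/2 ✗
Row 6: (6,1)N 2/3 ✓ · (6,2)N 2/5 ✓ · (6,3)S 2/3 ✓ · (6,6)S 0/2 ✗
Row 7: (7,1)S 0/2 ✗ · (7,7)N 0/1 ✗
Unsatisfied: (1,4), (1,7), (2,5), (2,6), (5,7), (6,6), (7,1), (7,7) — 8 in total.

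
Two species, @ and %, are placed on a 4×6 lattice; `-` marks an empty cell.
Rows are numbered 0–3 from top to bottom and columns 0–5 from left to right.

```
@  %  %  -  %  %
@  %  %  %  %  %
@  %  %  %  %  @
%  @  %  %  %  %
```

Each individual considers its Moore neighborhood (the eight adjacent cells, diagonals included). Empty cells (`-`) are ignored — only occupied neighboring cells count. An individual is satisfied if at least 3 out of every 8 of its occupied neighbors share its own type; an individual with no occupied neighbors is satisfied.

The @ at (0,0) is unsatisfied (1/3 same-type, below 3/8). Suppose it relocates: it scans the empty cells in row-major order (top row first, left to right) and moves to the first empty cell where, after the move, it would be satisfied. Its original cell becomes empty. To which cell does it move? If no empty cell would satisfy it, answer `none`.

none

Vacating (0,0). Empty cells in order:
  (0,3): 0/5 same-type → still unsatisfied.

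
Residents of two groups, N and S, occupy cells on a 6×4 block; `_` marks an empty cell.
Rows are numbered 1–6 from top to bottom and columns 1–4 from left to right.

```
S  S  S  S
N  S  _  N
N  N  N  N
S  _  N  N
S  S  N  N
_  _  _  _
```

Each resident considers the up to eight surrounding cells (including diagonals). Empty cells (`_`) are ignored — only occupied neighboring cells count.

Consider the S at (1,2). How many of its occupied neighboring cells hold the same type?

3

Occupied neighbors of (1,2): (1,1)=S, (1,3)=S, (2,1)=N, (2,2)=S.
Same type (S): 3 of 4.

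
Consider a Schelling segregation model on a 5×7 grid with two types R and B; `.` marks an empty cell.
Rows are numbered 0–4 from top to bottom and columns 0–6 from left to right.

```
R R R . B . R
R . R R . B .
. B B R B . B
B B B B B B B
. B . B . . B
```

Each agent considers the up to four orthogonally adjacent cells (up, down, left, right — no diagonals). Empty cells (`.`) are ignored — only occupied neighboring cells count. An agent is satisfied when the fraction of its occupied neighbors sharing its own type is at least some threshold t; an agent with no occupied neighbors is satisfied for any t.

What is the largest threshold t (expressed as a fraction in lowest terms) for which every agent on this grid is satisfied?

1/4

(0,0)R 2/2
(0,1)R 2/2
(0,2)R 2/2
(0,4)B — no occupied neighbors
(0,6)R — no occupied neighbors
(1,0)R 1/1
(1,2)R 2/3
(1,3)R 2/2
(1,5)B — no occupied neighbors
(2,1)B 2/2
(2,2)B 2/4
(2,3)R 1/4
(2,4)B 1/2
(2,6)B 1/1
(3,0)B 1/1
(3,1)B 4/4
(3,2)B 3/3
(3,3)B 3/4
(3,4)B 3/3
(3,5)B 2/2
(3,6)B 3/3
(4,1)B 1/1
(4,3)B 1/1
(4,6)B 1/1
The smallest same-type fraction is 1/4 at (2,3), which reduces to 1/4. Any threshold above that leaves this agent unsatisfied.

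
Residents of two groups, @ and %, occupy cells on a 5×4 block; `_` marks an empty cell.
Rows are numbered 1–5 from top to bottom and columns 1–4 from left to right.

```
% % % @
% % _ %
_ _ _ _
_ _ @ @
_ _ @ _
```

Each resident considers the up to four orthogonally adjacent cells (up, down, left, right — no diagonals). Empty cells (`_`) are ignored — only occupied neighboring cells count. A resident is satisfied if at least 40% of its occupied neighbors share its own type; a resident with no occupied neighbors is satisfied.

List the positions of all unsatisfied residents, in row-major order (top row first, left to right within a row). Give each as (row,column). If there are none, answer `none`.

(1,4), (2,4)

(1,1)% 2/2 ok
(1,2)% 3/3 ok
(1,3)% 1/2 ok
(1,4)@ 0/2 unhappy
(2,1)% 2/2 ok
(2,2)% 2/2 ok
(2,4)% 0/1 unhappy
(4,3)@ 2/2 ok
(4,4)@ 1/1 ok
(5,3)@ 1/1 ok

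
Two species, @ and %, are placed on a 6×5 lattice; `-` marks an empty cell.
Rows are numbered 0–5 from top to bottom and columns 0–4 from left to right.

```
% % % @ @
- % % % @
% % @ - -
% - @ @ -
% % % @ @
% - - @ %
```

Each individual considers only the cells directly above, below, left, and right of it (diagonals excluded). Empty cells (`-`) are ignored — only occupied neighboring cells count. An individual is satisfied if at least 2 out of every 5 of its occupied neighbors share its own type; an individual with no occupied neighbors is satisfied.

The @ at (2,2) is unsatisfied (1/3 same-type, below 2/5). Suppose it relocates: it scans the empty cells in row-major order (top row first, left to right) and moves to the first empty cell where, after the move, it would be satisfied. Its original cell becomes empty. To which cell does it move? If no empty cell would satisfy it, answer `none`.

Vacating (2,2). Empty cells in order:
  (1,0): 0/3 same-type → still unsatisfied.
  (2,3): 1/2 same-type → satisfied — stop here.

(2,3)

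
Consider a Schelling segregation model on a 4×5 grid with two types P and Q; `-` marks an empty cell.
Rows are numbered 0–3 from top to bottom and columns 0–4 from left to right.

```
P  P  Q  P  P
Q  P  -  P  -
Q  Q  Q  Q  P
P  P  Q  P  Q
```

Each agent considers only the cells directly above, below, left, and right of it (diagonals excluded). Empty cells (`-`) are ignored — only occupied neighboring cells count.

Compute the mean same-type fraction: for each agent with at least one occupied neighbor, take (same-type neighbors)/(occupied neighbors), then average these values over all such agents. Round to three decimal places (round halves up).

0.421

(0,0)P 1/2
(0,1)P 2/3
(0,2)Q 0/2
(0,3)P 2/3
(0,4)P 1/1
(1,0)Q 1/3
(1,1)P 1/3
(1,3)P 1/2
(2,0)Q 2/3
(2,1)Q 2/4
(2,2)Q 3/3
(2,3)Q 1/4
(2,4)P 0/2
(3,0)P 1/2
(3,1)P 1/3
(3,2)Q 1/3
(3,3)P 0/3
(3,4)Q 0/2
Sum over 18 agents: 1/2 + 2/3 + 0/2 + 2/3 + 1/1 + 1/3 + 1/3 + 1/2 + 2/3 + 2/4 + 3/3 + 1/4 + 0/2 + 1/2 + 1/3 + 1/3 + 0/3 + 0/2 = 91/12; mean = 91/12 ÷ 18 = 91/216 = 0.421296… → 0.421.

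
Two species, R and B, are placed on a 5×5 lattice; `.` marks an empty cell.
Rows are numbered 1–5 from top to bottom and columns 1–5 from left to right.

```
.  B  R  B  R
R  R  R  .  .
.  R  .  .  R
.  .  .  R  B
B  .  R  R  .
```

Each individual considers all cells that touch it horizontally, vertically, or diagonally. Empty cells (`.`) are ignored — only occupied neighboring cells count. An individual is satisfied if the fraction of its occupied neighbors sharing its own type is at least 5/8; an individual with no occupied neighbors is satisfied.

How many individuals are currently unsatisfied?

Row 1: (1,2)B 0/4 unhappy · (1,3)R 2/4 unhappy · (1,4)B 0/3 unhappy · (1,5)R 0/1 unhappy
Row 2: (2,1)R 2/3 ok · (2,2)R 4/5 ok · (2,3)R 3/5 unhappy
Row 3: (3,2)R 3/3 ok · (3,5)R 1/2 unhappy
Row 4: (4,4)R 3/4 ok · (4,5)B 0/3 unhappy
Row 5: (5,1)B 0/0 ok · (5,3)R 2/2 ok · (5,4)R 2/3 ok
Unsatisfied: (1,2), (1,3), (1,4), (1,5), (2,3), (3,5), (4,5) — 7 in total.

7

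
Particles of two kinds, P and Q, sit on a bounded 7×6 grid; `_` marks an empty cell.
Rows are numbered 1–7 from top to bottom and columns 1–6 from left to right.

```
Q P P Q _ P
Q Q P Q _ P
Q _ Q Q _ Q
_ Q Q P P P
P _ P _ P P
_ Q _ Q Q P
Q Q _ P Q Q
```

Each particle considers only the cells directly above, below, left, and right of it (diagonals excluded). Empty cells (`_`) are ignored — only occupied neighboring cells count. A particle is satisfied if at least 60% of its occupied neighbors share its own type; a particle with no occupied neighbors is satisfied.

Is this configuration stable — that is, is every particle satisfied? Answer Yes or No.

(1,1)Q 1/2 ✗
(1,2)P 1/3 ✗
(1,3)P 2/3 ✓
(1,4)Q 1/2 ✗
(1,6)P 1/1 ✓
(2,1)Q 3/3 ✓
(2,2)Q 1/3 ✗
(2,3)P 1/4 ✗
(2,4)Q 2/3 ✓
(2,6)P 1/2 ✗
(3,1)Q 1/1 ✓
(3,3)Q 2/3 ✓
(3,4)Q 2/3 ✓
(3,6)Q 0/2 ✗
(4,2)Q 1/1 ✓
(4,3)Q 2/4 ✗
(4,4)P 1/3 ✗
(4,5)P 3/3 ✓
(4,6)P 2/3 ✓
(5,1)P 0/0 ✓
(5,3)P 0/1 ✗
(5,5)P 2/3 ✓
(5,6)P 3/3 ✓
(6,2)Q 1/1 ✓
(6,4)Q 1/2 ✗
(6,5)Q 2/4 ✗
(6,6)P 1/3 ✗
(7,1)Q 1/1 ✓
(7,2)Q 2/2 ✓
(7,4)P 0/2 ✗
(7,5)Q 2/3 ✓
(7,6)Q 1/2 ✗
For instance (1,1) has only 1/2 same-type neighbors, below 3/5.

No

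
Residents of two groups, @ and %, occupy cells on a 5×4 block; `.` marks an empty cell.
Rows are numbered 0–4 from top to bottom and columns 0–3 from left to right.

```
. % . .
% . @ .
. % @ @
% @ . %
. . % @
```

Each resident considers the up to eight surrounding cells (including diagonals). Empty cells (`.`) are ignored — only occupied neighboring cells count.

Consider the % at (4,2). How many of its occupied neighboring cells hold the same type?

1

Occupied neighbors of (4,2): (3,1)=@, (3,3)=%, (4,3)=@.
Same type (%): 1 of 3.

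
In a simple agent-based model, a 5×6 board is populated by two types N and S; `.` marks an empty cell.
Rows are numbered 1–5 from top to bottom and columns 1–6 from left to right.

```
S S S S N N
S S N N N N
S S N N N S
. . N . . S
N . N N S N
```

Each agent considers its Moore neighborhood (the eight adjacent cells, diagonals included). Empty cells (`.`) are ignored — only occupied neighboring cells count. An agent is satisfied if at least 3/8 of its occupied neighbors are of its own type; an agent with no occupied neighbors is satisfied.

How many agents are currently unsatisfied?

Row 1: (1,1)S 3/3 ✓ · (1,2)S 4/5 ✓ · (1,3)S 3/5 ✓ · (1,4)S 1/5 ✗ · (1,5)N 4/5 ✓ · (1,6)N 3/3 ✓
Row 2: (2,1)S 5/5 ✓ · (2,2)S 6/8 ✓ · (2,3)N 3/8 ✓ · (2,4)N 6/8 ✓ · (2,5)N 6/8 ✓ · (2,6)N 4/5 ✓
Row 3: (3,1)S 3/3 ✓ · (3,2)S 3/6 ✓ · (3,3)N 4/6 ✓ · (3,4)N 6/6 ✓ · (3,5)N 4/6 ✓ · (3,6)S 1/4 ✗
Row 4: (4,3)N 4/5 ✓ · (4,6)S 2/4 ✓
Row 5: (5,1)N 0/0 ✓ · (5,3)N 2/2 ✓ · (5,4)N 2/3 ✓ · (5,5)S 1/3 ✗ · (5,6)N 0/2 ✗
Unsatisfied: (1,4), (3,6), (5,5), (5,6) — 4 in total.

4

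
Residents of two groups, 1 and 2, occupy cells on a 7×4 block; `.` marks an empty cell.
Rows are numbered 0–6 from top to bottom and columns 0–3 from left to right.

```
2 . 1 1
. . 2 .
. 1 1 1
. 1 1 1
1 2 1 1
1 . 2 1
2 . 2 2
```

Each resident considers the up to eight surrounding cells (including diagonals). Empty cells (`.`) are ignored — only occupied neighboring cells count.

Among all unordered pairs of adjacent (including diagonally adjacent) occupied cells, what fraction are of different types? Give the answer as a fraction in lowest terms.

Scan each occupied cell's neighbors to the right and below (and the two forward diagonals) so each pair is counted once.
From row 0: 2 unlike of 3 pairs (running 2/3).
From row 1: 3 unlike of 3 pairs (running 5/6).
From row 2: 0 unlike of 9 pairs (running 5/15).
From row 3: 2 unlike of 10 pairs (running 7/25).
From row 4: 5 unlike of 10 pairs (running 12/35).
From row 5: 4 unlike of 6 pairs (running 16/41).
From row 6: 0 unlike of 1 pairs (running 16/42).
Total adjacent occupied pairs: 42; unlike-type pairs: 16.
16/42 reduces to 8/21.

8/21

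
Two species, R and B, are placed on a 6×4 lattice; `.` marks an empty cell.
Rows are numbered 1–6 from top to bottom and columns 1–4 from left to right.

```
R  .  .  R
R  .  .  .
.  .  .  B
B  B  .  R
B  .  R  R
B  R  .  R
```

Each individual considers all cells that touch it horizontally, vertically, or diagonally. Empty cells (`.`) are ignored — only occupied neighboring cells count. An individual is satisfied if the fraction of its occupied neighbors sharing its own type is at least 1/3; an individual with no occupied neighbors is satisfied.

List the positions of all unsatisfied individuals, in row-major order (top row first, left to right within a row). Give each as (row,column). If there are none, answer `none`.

(3,4)

(1,1)R 1/1 satisfied
(1,4)R 0/0 satisfied
(2,1)R 1/1 satisfied
(3,4)B 0/1 not
(4,1)B 2/2 satisfied
(4,2)B 2/3 satisfied
(4,4)R 2/3 satisfied
(5,1)B 3/4 satisfied
(5,3)R 4/5 satisfied
(5,4)R 3/3 satisfied
(6,1)B 1/2 satisfied
(6,2)R 1/3 satisfied
(6,4)R 2/2 satisfied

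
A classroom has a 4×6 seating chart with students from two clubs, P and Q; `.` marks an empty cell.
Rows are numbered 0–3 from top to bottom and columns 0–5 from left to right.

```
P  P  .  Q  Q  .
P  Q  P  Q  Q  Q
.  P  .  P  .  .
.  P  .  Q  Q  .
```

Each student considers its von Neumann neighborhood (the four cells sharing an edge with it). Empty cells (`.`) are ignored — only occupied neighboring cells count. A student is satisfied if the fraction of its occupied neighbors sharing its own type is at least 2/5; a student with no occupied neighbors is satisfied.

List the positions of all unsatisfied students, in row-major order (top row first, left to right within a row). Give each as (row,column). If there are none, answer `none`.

Row 0: (0,0)P 2/2 satisfied · (0,1)P 1/2 satisfied · (0,3)Q 2/2 satisfied · (0,4)Q 2/2 satisfied
Row 1: (1,0)P 1/2 satisfied · (1,1)Q 0/4 not · (1,2)P 0/2 not · (1,3)Q 2/4 satisfied · (1,4)Q 3/3 satisfied · (1,5)Q 1/1 satisfied
Row 2: (2,1)P 1/2 satisfied · (2,3)P 0/2 not
Row 3: (3,1)P 1/1 satisfied · (3,3)Q 1/2 satisfied · (3,4)Q 1/1 satisfied

(1,1), (1,2), (2,3)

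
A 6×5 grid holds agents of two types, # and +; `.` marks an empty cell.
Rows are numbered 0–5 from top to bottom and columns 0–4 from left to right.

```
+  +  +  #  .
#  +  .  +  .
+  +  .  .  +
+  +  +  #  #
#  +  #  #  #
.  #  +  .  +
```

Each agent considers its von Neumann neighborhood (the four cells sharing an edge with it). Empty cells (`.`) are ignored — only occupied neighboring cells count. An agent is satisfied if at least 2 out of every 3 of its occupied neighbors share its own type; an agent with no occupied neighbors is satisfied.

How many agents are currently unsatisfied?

13

(0,0)+ 1/2 ✗
(0,1)+ 3/3 ✓
(0,2)+ 1/2 ✗
(0,3)# 0/2 ✗
(1,0)# 0/3 ✗
(1,1)+ 2/3 ✓
(1,3)+ 0/1 ✗
(2,0)+ 2/3 ✓
(2,1)+ 3/3 ✓
(2,4)+ 0/1 ✗
(3,0)+ 2/3 ✓
(3,1)+ 4/4 ✓
(3,2)+ 1/3 ✗
(3,3)# 2/3 ✓
(3,4)# 2/3 ✓
(4,0)# 0/2 ✗
(4,1)+ 1/4 ✗
(4,2)# 1/4 ✗
(4,3)# 3/3 ✓
(4,4)# 2/3 ✓
(5,1)# 0/2 ✗
(5,2)+ 0/2 ✗
(5,4)+ 0/1 ✗
Unsatisfied: (0,0), (0,2), (0,3), (1,0), (1,3), (2,4), (3,2), (4,0), (4,1), (4,2), (5,1), (5,2), (5,4) — 13 in total.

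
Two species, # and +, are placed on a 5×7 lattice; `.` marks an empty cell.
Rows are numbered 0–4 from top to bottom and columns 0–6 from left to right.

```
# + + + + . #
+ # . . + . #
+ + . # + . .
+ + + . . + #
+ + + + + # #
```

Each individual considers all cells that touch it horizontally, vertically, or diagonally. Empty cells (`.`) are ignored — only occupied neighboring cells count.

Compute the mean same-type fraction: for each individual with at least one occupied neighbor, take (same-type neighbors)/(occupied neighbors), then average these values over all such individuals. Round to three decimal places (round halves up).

0.733

(0,0)# 1/3
(0,1)+ 2/4
(0,2)+ 2/3
(0,3)+ 3/3
(0,4)+ 2/2
(0,6)# 1/1
(1,0)+ 3/5
(1,1)# 1/6
(1,4)+ 3/4
(1,6)# 1/1
(2,0)+ 4/5
(2,1)+ 5/6
(2,3)# 0/3
(2,4)+ 2/3
(3,0)+ 5/5
(3,1)+ 7/7
(3,2)+ 5/6
(3,5)+ 2/5
(3,6)# 2/3
(4,0)+ 3/3
(4,1)+ 5/5
(4,2)+ 4/4
(4,3)+ 3/3
(4,4)+ 2/3
(4,5)# 2/4
(4,6)# 2/3
Sum over 26 individuals: 1/3 + 2/4 + 2/3 + 3/3 + 2/2 + 1/1 + 3/5 + 1/6 + 3/4 + 1/1 + 4/5 + 5/6 + 0/3 + 2/3 + 5/5 + 7/7 + 5/6 + 2/5 + 2/3 + 3/3 + 5/5 + 4/4 + 3/3 + 2/3 + 2/4 + 2/3 = 381/20; mean = 381/20 ÷ 26 = 381/520 = 0.732692… → 0.733.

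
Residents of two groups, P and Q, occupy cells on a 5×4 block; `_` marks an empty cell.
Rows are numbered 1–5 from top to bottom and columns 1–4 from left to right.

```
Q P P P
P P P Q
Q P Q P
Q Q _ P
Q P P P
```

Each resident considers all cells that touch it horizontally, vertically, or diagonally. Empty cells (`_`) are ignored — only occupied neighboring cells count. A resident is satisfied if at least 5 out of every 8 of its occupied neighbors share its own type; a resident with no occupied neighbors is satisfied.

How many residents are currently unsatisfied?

Row 1: (1,1)Q 0/3 not · (1,2)P 4/5 satisfied · (1,3)P 4/5 satisfied · (1,4)P 2/3 satisfied
Row 2: (2,1)P 3/5 not · (2,2)P 5/8 satisfied · (2,3)P 6/8 satisfied · (2,4)Q 1/5 not
Row 3: (3,1)Q 2/5 not · (3,2)P 3/7 not · (3,3)Q 2/7 not · (3,4)P 2/4 not
Row 4: (4,1)Q 3/5 not · (4,2)Q 4/7 not · (4,4)P 3/4 satisfied
Row 5: (5,1)Q 2/3 satisfied · (5,2)P 1/4 not · (5,3)P 3/4 satisfied · (5,4)P 2/2 satisfied
Unsatisfied: (1,1), (2,1), (2,4), (3,1), (3,2), (3,3), (3,4), (4,1), (4,2), (5,2) — 10 in total.

10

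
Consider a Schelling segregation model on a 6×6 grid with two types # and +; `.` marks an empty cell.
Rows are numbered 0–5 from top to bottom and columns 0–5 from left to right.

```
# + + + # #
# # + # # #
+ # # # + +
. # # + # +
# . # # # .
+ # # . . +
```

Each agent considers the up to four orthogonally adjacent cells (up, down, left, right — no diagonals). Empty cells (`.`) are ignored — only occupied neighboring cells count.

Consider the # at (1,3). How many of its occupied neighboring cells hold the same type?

2

Occupied neighbors of (1,3): (0,3)=+, (2,3)=#, (1,2)=+, (1,4)=#.
Same type (#): 2 of 4.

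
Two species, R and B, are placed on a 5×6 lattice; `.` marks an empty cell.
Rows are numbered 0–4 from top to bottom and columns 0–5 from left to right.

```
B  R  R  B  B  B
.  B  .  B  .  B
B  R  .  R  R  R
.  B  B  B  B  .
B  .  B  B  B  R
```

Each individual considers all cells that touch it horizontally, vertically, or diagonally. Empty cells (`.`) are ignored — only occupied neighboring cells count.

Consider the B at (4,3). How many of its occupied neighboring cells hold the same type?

Occupied neighbors of (4,3): (3,2)=B, (3,3)=B, (3,4)=B, (4,2)=B, (4,4)=B.
Same type (B): 5 of 5.

5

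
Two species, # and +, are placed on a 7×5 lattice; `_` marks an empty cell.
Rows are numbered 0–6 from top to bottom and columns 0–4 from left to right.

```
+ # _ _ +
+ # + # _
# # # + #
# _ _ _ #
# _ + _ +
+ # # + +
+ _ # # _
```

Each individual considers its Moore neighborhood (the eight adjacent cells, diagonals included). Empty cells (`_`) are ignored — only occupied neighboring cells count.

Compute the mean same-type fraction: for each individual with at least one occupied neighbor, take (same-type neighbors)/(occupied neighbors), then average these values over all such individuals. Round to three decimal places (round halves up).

0.486

(0,0)+ 1/3
(0,1)# 1/4
(0,4)+ 0/1
(1,0)+ 1/5
(1,1)# 4/7
(1,2)+ 1/6
(1,3)# 2/5
(2,0)# 3/4
(2,1)# 4/6
(2,2)# 3/5
(2,3)+ 1/5
(2,4)# 2/3
(3,0)# 3/3
(3,4)# 1/3
(4,0)# 2/3
(4,2)+ 1/3
(4,4)+ 2/3
(5,0)+ 1/3
(5,1)# 3/6
(5,2)# 3/5
(5,3)+ 3/6
(5,4)+ 2/3
(6,0)+ 1/2
(6,2)# 3/4
(6,3)# 2/4
Sum over 25 individuals: 1/3 + 1/4 + 0/1 + 1/5 + 4/7 + 1/6 + 2/5 + 3/4 + 4/6 + 3/5 + 1/5 + 2/3 + 3/3 + 1/3 + 2/3 + 1/3 + 2/3 + 1/3 + 3/6 + 3/5 + 3/6 + 2/3 + 1/2 + 3/4 + 2/4 = 1021/84; mean = 1021/84 ÷ 25 = 1021/2100 = 0.486190… → 0.486.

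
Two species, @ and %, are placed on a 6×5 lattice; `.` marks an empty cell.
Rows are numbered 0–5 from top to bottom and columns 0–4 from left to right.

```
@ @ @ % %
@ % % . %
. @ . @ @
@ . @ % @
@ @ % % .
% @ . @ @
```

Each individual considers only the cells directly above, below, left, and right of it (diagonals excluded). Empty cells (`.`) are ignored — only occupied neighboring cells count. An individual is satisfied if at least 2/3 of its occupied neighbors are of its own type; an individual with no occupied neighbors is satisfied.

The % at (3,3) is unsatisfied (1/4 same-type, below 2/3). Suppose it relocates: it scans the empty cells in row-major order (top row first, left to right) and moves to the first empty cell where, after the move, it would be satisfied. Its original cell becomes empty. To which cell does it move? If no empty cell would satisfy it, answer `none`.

Vacating (3,3). Empty cells in order:
  (1,3): 3/4 same-type → satisfied — stop here.

(1,3)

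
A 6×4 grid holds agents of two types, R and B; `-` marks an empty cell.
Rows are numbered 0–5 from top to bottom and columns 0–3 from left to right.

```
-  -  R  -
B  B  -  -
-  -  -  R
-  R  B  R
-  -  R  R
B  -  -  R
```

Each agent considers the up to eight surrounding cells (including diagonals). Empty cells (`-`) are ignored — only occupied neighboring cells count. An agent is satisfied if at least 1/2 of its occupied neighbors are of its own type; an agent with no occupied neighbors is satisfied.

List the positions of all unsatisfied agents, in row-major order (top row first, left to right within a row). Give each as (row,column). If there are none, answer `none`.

(0,2)R 0/1 not
(1,0)B 1/1 satisfied
(1,1)B 1/2 satisfied
(2,3)R 1/2 satisfied
(3,1)R 1/2 satisfied
(3,2)B 0/5 not
(3,3)R 3/4 satisfied
(4,2)R 4/5 satisfied
(4,3)R 3/4 satisfied
(5,0)B 0/0 satisfied
(5,3)R 2/2 satisfied

(0,2), (3,2)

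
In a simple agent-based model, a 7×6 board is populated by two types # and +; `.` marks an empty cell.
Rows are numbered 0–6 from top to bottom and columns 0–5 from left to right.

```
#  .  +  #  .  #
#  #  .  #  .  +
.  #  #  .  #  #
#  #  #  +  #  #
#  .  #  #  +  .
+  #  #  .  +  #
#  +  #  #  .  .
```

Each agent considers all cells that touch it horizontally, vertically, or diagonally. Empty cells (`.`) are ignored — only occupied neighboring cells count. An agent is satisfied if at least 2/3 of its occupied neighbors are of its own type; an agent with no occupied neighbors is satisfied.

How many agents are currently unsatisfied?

Row 0: (0,0)# 2/2 ok · (0,2)+ 0/3 unhappy · (0,3)# 1/2 unhappy · (0,5)# 0/1 unhappy
Row 1: (1,0)# 3/3 ok · (1,1)# 4/5 ok · (1,3)# 3/4 ok · (1,5)+ 0/3 unhappy
Row 2: (2,1)# 6/6 ok · (2,2)# 5/6 ok · (2,4)# 4/6 ok · (2,5)# 3/4 ok
Row 3: (3,0)# 3/3 ok · (3,1)# 6/6 ok · (3,2)# 5/6 ok · (3,3)+ 1/7 unhappy · (3,4)# 4/6 ok · (3,5)# 3/4 ok
Row 4: (4,0)# 3/4 ok · (4,2)# 5/6 ok · (4,3)# 4/7 unhappy · (4,4)+ 2/6 unhappy
Row 5: (5,0)+ 1/4 unhappy · (5,1)# 5/7 ok · (5,2)# 5/6 ok · (5,4)+ 1/4 unhappy · (5,5)# 0/2 unhappy
Row 6: (6,0)# 1/3 unhappy · (6,1)+ 1/5 unhappy · (6,2)# 3/4 ok · (6,3)# 2/3 ok
Unsatisfied: (0,2), (0,3), (0,5), (1,5), (3,3), (4,3), (4,4), (5,0), (5,4), (5,5), (6,0), (6,1) — 12 in total.

12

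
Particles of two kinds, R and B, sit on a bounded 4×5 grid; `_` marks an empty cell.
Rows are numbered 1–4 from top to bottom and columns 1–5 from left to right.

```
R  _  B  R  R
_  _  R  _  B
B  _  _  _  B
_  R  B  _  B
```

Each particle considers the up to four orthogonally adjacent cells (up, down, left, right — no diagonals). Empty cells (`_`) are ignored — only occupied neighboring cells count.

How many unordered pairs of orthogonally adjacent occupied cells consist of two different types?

4

Scan each occupied cell's neighbors to the right and below so each pair is counted once.
From row 1: 3 unlike of 4 pairs (running 3/4).
From row 2: 0 unlike of 1 pairs (running 3/5).
From row 3: 0 unlike of 1 pairs (running 3/6).
From row 4: 1 unlike of 1 pairs (running 4/7).
Total adjacent occupied pairs: 7; unlike-type pairs: 4.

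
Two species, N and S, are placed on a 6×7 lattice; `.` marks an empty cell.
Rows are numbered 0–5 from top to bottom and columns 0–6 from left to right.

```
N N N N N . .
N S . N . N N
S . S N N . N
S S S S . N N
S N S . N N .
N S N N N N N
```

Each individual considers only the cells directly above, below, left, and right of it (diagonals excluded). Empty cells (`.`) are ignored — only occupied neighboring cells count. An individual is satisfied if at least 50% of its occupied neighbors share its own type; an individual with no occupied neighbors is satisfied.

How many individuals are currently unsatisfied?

(0,0)N 2/2 ✓
(0,1)N 2/3 ✓
(0,2)N 2/2 ✓
(0,3)N 3/3 ✓
(0,4)N 1/1 ✓
(1,0)N 1/3 ✗
(1,1)S 0/2 ✗
(1,3)N 2/2 ✓
(1,5)N 1/1 ✓
(1,6)N 2/2 ✓
(2,0)S 1/2 ✓
(2,2)S 1/2 ✓
(2,3)N 2/4 ✓
(2,4)N 1/1 ✓
(2,6)N 2/2 ✓
(3,0)S 3/3 ✓
(3,1)S 2/3 ✓
(3,2)S 4/4 ✓
(3,3)S 1/2 ✓
(3,5)N 2/2 ✓
(3,6)N 2/2 ✓
(4,0)S 1/3 ✗
(4,1)N 0/4 ✗
(4,2)S 1/3 ✗
(4,4)N 2/2 ✓
(4,5)N 3/3 ✓
(5,0)N 0/2 ✗
(5,1)S 0/3 ✗
(5,2)N 1/3 ✗
(5,3)N 2/2 ✓
(5,4)N 3/3 ✓
(5,5)N 3/3 ✓
(5,6)N 1/1 ✓
Unsatisfied: (1,0), (1,1), (4,0), (4,1), (4,2), (5,0), (5,1), (5,2) — 8 in total.

8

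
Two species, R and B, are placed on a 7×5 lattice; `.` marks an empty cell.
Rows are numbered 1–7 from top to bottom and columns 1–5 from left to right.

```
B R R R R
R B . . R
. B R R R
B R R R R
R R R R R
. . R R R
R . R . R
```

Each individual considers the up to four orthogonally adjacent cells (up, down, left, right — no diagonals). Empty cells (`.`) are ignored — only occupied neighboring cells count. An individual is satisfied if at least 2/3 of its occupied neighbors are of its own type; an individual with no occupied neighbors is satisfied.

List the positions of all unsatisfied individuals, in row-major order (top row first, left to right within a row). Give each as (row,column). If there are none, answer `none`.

(1,1)B 0/2 not
(1,2)R 1/3 not
(1,3)R 2/2 satisfied
(1,4)R 2/2 satisfied
(1,5)R 2/2 satisfied
(2,1)R 0/2 not
(2,2)B 1/3 not
(2,5)R 2/2 satisfied
(3,2)B 1/3 not
(3,3)R 2/3 satisfied
(3,4)R 3/3 satisfied
(3,5)R 3/3 satisfied
(4,1)B 0/2 not
(4,2)R 2/4 not
(4,3)R 4/4 satisfied
(4,4)R 4/4 satisfied
(4,5)R 3/3 satisfied
(5,1)R 1/2 not
(5,2)R 3/3 satisfied
(5,3)R 4/4 satisfied
(5,4)R 4/4 satisfied
(5,5)R 3/3 satisfied
(6,3)R 3/3 satisfied
(6,4)R 3/3 satisfied
(6,5)R 3/3 satisfied
(7,1)R 0/0 satisfied
(7,3)R 1/1 satisfied
(7,5)R 1/1 satisfied

(1,1), (1,2), (2,1), (2,2), (3,2), (4,1), (4,2), (5,1)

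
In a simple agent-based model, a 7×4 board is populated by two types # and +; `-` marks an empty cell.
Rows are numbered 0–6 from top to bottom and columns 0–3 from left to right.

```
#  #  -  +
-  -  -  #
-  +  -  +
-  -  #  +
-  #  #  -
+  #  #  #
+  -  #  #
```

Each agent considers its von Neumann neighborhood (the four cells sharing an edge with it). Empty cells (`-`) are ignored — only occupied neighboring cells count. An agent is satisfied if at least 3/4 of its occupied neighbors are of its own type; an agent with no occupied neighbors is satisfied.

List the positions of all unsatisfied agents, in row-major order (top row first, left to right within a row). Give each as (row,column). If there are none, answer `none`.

(0,3), (1,3), (2,3), (3,2), (3,3), (5,0), (5,1)

(0,0)# 1/1 ✓
(0,1)# 1/1 ✓
(0,3)+ 0/1 ✗
(1,3)# 0/2 ✗
(2,1)+ 0/0 ✓
(2,3)+ 1/2 ✗
(3,2)# 1/2 ✗
(3,3)+ 1/2 ✗
(4,1)# 2/2 ✓
(4,2)# 3/3 ✓
(5,0)+ 1/2 ✗
(5,1)# 2/3 ✗
(5,2)# 4/4 ✓
(5,3)# 2/2 ✓
(6,0)+ 1/1 ✓
(6,2)# 2/2 ✓
(6,3)# 2/2 ✓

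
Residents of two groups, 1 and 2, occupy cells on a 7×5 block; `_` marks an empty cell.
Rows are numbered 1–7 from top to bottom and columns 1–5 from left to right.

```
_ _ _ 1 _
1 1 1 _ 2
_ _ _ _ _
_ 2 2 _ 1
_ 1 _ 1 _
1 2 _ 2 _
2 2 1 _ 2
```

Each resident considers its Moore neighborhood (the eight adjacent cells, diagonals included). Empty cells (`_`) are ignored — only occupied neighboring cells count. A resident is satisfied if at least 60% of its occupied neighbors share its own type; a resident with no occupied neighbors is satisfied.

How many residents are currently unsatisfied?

Row 1: (1,4)1 1/2 not
Row 2: (2,1)1 1/1 satisfied · (2,2)1 2/2 satisfied · (2,3)1 2/2 satisfied · (2,5)2 0/1 not
Row 4: (4,2)2 1/2 not · (4,3)2 1/3 not · (4,5)1 1/1 satisfied
Row 5: (5,2)1 1/4 not · (5,4)1 1/3 not
Row 6: (6,1)1 1/4 not · (6,2)2 2/5 not · (6,4)2 1/3 not
Row 7: (7,1)2 2/3 satisfied · (7,2)2 2/4 not · (7,3)1 0/3 not · (7,5)2 1/1 satisfied
Unsatisfied: (1,4), (2,5), (4,2), (4,3), (5,2), (5,4), (6,1), (6,2), (6,4), (7,2), (7,3) — 11 in total.

11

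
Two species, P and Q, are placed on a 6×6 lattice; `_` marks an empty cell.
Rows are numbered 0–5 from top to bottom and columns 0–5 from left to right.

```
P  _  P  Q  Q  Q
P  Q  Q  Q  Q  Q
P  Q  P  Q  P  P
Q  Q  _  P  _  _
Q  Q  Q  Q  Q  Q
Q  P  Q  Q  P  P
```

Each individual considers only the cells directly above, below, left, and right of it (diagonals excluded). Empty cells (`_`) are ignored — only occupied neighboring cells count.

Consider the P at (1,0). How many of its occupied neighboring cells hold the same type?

2

Occupied neighbors of (1,0): (0,0)=P, (2,0)=P, (1,1)=Q.
Same type (P): 2 of 3.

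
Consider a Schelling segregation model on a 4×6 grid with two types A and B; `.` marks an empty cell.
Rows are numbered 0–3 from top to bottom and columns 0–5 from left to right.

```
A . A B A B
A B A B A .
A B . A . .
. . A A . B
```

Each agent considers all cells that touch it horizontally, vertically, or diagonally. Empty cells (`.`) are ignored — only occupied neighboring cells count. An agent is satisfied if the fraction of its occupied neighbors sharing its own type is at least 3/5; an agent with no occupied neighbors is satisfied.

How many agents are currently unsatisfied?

12

(0,0)A 1/2 ✗
(0,2)A 1/4 ✗
(0,3)B 1/5 ✗
(0,4)A 1/4 ✗
(0,5)B 0/2 ✗
(1,0)A 2/4 ✗
(1,1)B 1/6 ✗
(1,2)A 2/6 ✗
(1,3)B 1/6 ✗
(1,4)A 2/5 ✗
(2,0)A 1/3 ✗
(2,1)B 1/5 ✗
(2,3)A 4/5 ✓
(3,2)A 2/3 ✓
(3,3)A 2/2 ✓
(3,5)B 0/0 ✓
Unsatisfied: (0,0), (0,2), (0,3), (0,4), (0,5), (1,0), (1,1), (1,2), (1,3), (1,4), (2,0), (2,1) — 12 in total.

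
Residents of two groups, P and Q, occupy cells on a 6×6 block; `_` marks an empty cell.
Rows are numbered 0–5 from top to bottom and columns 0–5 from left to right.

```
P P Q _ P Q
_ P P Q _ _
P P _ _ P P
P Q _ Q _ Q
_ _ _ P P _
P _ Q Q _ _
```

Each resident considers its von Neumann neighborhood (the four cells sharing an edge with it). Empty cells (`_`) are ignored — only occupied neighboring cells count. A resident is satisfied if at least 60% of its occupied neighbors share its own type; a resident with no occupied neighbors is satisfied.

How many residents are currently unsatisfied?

12

(0,0)P 1/1 satisfied
(0,1)P 2/3 satisfied
(0,2)Q 0/2 not
(0,4)P 0/1 not
(0,5)Q 0/1 not
(1,1)P 3/3 satisfied
(1,2)P 1/3 not
(1,3)Q 0/1 not
(2,0)P 2/2 satisfied
(2,1)P 2/3 satisfied
(2,4)P 1/1 satisfied
(2,5)P 1/2 not
(3,0)P 1/2 not
(3,1)Q 0/2 not
(3,3)Q 0/1 not
(3,5)Q 0/1 not
(4,3)P 1/3 not
(4,4)P 1/1 satisfied
(5,0)P 0/0 satisfied
(5,2)Q 1/1 satisfied
(5,3)Q 1/2 not
Unsatisfied: (0,2), (0,4), (0,5), (1,2), (1,3), (2,5), (3,0), (3,1), (3,3), (3,5), (4,3), (5,3) — 12 in total.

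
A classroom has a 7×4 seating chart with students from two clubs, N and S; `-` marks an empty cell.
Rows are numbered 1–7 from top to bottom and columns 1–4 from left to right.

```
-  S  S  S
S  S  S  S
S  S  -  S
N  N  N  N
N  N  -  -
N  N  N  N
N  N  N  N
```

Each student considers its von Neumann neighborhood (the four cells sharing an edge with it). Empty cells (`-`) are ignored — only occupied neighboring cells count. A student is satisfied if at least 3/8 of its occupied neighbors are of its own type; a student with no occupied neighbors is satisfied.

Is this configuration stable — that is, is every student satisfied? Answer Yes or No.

Yes

Row 1: (1,2)S 2/2 ok · (1,3)S 3/3 ok · (1,4)S 2/2 ok
Row 2: (2,1)S 2/2 ok · (2,2)S 4/4 ok · (2,3)S 3/3 ok · (2,4)S 3/3 ok
Row 3: (3,1)S 2/3 ok · (3,2)S 2/3 ok · (3,4)S 1/2 ok
Row 4: (4,1)N 2/3 ok · (4,2)N 3/4 ok · (4,3)N 2/2 ok · (4,4)N 1/2 ok
Row 5: (5,1)N 3/3 ok · (5,2)N 3/3 ok
Row 6: (6,1)N 3/3 ok · (6,2)N 4/4 ok · (6,3)N 3/3 ok · (6,4)N 2/2 ok
Row 7: (7,1)N 2/2 ok · (7,2)N 3/3 ok · (7,3)N 3/3 ok · (7,4)N 2/2 ok
All meet the threshold, so the configuration is stable.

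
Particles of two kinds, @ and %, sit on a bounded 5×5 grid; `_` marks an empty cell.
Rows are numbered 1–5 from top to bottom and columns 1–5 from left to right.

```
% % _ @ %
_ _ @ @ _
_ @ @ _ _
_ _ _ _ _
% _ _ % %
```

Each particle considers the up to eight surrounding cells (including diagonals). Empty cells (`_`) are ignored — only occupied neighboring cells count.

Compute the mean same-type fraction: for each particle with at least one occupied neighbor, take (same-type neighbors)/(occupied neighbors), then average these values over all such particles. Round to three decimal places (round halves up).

0.772

Row 1: (1,1)% 1/1 · (1,2)% 1/2 · (1,4)@ 2/3 · (1,5)% 0/2
Row 2: (2,3)@ 4/5 · (2,4)@ 3/4
Row 3: (3,2)@ 2/2 · (3,3)@ 3/3
Row 5: (5,1)% — no occupied neighbors · (5,4)% 1/1 · (5,5)% 1/1
Sum over 10 particles: 1/1 + 1/2 + 2/3 + 0/2 + 4/5 + 3/4 + 2/2 + 3/3 + 1/1 + 1/1 = 463/60; mean = 463/60 ÷ 10 = 463/600 = 0.771666… → 0.772.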